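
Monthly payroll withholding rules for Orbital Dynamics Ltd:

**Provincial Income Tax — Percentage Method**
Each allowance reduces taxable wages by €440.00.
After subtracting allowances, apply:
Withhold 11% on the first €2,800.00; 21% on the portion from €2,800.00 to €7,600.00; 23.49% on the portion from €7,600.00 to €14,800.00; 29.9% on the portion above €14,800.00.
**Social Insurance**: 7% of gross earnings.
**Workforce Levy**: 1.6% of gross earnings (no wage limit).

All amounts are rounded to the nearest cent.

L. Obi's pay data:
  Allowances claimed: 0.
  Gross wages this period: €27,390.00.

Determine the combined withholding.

Provincial Income Tax: taxable = €27,390.00
  €3,007.28 + 29.9% × (€27,390.00 − €14,800.00) = €3,007.28 + 29.9% × €12,590.00 = €6,771.69
Social Insurance: 7% × €27,390.00 = €1,917.30
Workforce Levy: 1.6% × €27,390.00 = €438.24
Total: €6,771.69 + €1,917.30 + €438.24 = €9,127.23

€9,127.23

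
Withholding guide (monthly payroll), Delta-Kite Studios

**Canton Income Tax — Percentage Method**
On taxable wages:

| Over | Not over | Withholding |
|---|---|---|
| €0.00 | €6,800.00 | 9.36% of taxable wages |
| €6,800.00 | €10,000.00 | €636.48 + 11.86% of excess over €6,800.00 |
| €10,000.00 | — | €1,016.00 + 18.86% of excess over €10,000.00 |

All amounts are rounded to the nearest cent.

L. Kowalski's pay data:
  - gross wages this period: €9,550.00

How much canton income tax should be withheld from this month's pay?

Canton Income Tax: taxable = €9,550.00
  €636.48 + 11.86% × (€9,550.00 − €6,800.00) = €636.48 + 11.86% × €2,750.00 = €962.63

€962.63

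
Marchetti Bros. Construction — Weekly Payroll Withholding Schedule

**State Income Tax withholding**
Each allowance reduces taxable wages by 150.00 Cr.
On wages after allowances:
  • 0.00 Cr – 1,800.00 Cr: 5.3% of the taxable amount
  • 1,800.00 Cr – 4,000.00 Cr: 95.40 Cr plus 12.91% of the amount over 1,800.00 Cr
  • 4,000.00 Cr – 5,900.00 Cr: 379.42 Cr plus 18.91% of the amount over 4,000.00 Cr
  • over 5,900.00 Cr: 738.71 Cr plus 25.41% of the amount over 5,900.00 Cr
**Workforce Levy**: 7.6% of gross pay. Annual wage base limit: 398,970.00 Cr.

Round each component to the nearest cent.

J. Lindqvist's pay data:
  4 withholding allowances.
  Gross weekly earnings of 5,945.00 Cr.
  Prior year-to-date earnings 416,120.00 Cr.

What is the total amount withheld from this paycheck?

633.76 Cr

State Income Tax: taxable = 5,945.00 Cr − 4×150.00 Cr = 5,345.00 Cr
  379.42 Cr + 18.91% × (5,345.00 Cr − 4,000.00 Cr) = 379.42 Cr + 18.91% × 1,345.00 Cr = 633.76 Cr
Workforce Levy: YTD 416,120.00 Cr ≥ cap 398,970.00 Cr → 0.00 Cr
Total: 633.76 Cr + 0.00 Cr = 633.76 Cr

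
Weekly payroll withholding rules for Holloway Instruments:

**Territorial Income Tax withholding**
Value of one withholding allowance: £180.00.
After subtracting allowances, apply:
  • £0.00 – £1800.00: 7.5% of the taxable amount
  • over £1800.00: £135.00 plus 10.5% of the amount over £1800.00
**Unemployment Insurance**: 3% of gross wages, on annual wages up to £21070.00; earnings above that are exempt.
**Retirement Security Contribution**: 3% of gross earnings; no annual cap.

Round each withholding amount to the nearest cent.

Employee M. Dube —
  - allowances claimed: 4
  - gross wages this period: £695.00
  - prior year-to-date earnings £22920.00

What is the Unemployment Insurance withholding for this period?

Unemployment Insurance: YTD £22920.00 ≥ cap £21070.00 → £0.00

£0.00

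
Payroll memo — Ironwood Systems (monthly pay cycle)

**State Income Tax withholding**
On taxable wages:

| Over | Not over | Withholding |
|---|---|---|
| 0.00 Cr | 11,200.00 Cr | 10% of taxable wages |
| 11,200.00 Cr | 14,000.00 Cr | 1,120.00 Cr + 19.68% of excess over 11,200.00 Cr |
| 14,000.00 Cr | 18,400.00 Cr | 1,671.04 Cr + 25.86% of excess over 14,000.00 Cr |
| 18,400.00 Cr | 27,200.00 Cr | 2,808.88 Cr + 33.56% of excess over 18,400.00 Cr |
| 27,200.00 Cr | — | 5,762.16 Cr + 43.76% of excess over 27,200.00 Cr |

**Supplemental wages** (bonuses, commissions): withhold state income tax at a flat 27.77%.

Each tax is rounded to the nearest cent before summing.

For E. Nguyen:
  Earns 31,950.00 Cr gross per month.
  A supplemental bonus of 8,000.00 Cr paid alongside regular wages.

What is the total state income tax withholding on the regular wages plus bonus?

State Income Tax: taxable = 31,950.00 Cr
  5,762.16 Cr + 43.76% × (31,950.00 Cr − 27,200.00 Cr) = 5,762.16 Cr + 43.76% × 4,750.00 Cr = 7,840.76 Cr
Supplemental (27.77% flat on bonus): 27.77% × 8,000.00 Cr = 2,221.60 Cr
Total state income tax: 7,840.76 Cr + 2,221.60 Cr = 10,062.36 Cr

10,062.36 Cr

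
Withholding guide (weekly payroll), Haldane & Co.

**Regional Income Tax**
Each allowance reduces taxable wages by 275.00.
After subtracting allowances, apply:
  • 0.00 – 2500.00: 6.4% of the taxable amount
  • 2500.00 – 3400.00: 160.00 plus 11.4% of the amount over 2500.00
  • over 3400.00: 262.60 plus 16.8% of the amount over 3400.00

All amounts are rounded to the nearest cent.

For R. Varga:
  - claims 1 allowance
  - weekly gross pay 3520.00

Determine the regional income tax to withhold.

Regional Income Tax: taxable = 3520.00 − 1×275.00 = 3245.00
  160.00 + 11.4% × (3245.00 − 2500.00) = 160.00 + 11.4% × 745.00 = 244.93

244.93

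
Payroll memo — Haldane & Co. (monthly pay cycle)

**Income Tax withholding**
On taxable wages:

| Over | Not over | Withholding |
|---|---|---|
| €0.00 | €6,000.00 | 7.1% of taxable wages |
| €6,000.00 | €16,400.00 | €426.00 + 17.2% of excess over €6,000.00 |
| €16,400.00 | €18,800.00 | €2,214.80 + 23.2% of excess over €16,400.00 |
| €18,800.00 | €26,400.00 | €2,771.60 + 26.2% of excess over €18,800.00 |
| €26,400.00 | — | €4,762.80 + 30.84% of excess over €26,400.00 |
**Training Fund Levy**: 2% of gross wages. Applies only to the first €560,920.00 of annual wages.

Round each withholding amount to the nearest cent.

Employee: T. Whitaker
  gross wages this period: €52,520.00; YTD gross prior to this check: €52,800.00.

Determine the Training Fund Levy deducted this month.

€1,050.40

Training Fund Levy: 2% × €52,520.00 = €1,050.40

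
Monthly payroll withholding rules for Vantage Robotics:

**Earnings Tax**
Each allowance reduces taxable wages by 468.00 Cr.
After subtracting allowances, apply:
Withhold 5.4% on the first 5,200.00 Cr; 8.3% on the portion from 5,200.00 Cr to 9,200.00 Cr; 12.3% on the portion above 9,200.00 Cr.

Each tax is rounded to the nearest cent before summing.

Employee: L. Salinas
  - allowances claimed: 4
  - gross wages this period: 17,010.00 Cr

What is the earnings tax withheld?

1,343.17 Cr

Earnings Tax: taxable = 17,010.00 Cr − 4×468.00 Cr = 15,138.00 Cr
  612.80 Cr + 12.3% × (15,138.00 Cr − 9,200.00 Cr) = 612.80 Cr + 12.3% × 5,938.00 Cr = 1,343.17 Cr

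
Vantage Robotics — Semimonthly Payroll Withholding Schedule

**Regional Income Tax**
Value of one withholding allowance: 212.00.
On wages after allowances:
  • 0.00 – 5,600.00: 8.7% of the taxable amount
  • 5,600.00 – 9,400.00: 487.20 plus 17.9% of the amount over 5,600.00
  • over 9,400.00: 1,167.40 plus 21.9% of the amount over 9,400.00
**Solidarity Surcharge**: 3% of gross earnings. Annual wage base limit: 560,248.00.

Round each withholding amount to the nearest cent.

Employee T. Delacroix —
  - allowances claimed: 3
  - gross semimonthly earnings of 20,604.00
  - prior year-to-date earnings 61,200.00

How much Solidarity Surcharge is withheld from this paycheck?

Solidarity Surcharge: 3% × 20,604.00 = 618.12

618.12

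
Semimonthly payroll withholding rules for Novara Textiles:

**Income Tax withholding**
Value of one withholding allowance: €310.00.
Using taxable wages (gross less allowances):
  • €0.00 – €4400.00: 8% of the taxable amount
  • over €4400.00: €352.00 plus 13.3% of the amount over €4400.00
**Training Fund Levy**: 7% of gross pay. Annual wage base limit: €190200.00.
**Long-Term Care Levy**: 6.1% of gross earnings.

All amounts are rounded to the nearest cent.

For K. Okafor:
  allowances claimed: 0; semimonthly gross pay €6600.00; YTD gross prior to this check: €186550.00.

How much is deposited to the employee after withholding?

Income Tax: taxable = €6600.00
  €352.00 + 13.3% × (€6600.00 − €4400.00) = €352.00 + 13.3% × €2200.00 = €644.60
Training Fund Levy: cap €190200.00 − YTD €186550.00 = €3650.00 subject; 7% × €3650.00 = €255.50
Long-Term Care Levy: 6.1% × €6600.00 = €402.60
Total withheld: €644.60 + €255.50 + €402.60 = €1302.70
Net pay: €6600.00 − €1302.70 = €5297.30

€5297.30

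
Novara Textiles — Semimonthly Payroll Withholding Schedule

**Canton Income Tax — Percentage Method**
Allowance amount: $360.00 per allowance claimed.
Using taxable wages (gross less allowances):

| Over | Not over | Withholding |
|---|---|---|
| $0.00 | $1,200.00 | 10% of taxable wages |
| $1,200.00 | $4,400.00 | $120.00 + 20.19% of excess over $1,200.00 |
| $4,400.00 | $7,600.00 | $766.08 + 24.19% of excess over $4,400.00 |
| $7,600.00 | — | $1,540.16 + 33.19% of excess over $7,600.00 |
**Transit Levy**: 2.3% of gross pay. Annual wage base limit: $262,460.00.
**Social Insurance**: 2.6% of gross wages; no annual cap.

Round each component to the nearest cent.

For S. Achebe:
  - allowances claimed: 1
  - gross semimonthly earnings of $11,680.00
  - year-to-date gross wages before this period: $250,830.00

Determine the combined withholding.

$3,346.00

Canton Income Tax: taxable = $11,680.00 − 1×$360.00 = $11,320.00
  $1,540.16 + 33.19% × ($11,320.00 − $7,600.00) = $1,540.16 + 33.19% × $3,720.00 = $2,774.83
Transit Levy: cap $262,460.00 − YTD $250,830.00 = $11,630.00 subject; 2.3% × $11,630.00 = $267.49
Social Insurance: 2.6% × $11,680.00 = $303.68
Total: $2,774.83 + $267.49 + $303.68 = $3,346.00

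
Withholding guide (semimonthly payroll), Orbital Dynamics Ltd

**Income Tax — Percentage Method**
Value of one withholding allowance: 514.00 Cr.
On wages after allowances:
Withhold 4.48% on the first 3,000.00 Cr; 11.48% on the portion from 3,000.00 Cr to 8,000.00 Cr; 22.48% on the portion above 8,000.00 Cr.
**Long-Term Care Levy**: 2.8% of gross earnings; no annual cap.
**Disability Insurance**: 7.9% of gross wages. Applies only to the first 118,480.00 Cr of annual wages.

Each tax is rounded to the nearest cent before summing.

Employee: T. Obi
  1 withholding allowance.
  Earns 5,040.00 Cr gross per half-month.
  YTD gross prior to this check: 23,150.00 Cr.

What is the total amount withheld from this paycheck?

Income Tax: taxable = 5,040.00 Cr − 1×514.00 Cr = 4,526.00 Cr
  134.40 Cr + 11.48% × (4,526.00 Cr − 3,000.00 Cr) = 134.40 Cr + 11.48% × 1,526.00 Cr = 309.58 Cr
Long-Term Care Levy: 2.8% × 5,040.00 Cr = 141.12 Cr
Disability Insurance: 7.9% × 5,040.00 Cr = 398.16 Cr
Total: 309.58 Cr + 141.12 Cr + 398.16 Cr = 848.86 Cr

848.86 Cr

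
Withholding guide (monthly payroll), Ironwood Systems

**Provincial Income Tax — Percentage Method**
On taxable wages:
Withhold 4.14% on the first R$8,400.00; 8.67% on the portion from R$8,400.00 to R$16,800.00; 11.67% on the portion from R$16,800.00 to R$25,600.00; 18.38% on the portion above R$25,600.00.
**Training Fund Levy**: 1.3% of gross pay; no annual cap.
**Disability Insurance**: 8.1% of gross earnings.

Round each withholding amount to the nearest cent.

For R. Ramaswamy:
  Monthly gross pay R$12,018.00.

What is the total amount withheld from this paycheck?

Provincial Income Tax: taxable = R$12,018.00
  R$347.76 + 8.67% × (R$12,018.00 − R$8,400.00) = R$347.76 + 8.67% × R$3,618.00 = R$661.44
Training Fund Levy: 1.3% × R$12,018.00 = R$156.23
Disability Insurance: 8.1% × R$12,018.00 = R$973.46
Total: R$661.44 + R$156.23 + R$973.46 = R$1,791.13

R$1,791.13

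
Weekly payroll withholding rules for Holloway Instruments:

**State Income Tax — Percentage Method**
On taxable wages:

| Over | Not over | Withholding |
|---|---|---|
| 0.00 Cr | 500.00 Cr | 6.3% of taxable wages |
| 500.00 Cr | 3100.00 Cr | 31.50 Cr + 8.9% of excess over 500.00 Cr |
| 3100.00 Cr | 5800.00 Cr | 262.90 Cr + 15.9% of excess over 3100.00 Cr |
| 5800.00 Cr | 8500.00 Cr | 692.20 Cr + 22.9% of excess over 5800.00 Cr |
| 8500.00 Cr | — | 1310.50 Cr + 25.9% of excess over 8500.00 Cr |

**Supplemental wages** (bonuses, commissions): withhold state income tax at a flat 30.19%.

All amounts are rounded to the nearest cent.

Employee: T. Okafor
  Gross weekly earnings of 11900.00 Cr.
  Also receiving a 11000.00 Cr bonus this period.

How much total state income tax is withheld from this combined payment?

5512.00 Cr

State Income Tax: taxable = 11900.00 Cr
  1310.50 Cr + 25.9% × (11900.00 Cr − 8500.00 Cr) = 1310.50 Cr + 25.9% × 3400.00 Cr = 2191.10 Cr
Supplemental (30.19% flat on bonus): 30.19% × 11000.00 Cr = 3320.90 Cr
Total state income tax: 2191.10 Cr + 3320.90 Cr = 5512.00 Cr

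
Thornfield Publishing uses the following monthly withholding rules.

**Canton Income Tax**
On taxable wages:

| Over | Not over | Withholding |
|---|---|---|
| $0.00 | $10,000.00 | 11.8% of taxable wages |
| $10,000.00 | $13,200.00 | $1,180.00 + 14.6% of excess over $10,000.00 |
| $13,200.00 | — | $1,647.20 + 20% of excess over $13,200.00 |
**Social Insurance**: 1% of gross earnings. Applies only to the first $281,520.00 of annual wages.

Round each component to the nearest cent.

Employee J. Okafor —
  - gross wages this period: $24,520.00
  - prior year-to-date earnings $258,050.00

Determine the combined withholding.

$4,145.90

Canton Income Tax: taxable = $24,520.00
  $1,647.20 + 20% × ($24,520.00 − $13,200.00) = $1,647.20 + 20% × $11,320.00 = $3,911.20
Social Insurance: cap $281,520.00 − YTD $258,050.00 = $23,470.00 subject; 1% × $23,470.00 = $234.70
Total: $3,911.20 + $234.70 = $4,145.90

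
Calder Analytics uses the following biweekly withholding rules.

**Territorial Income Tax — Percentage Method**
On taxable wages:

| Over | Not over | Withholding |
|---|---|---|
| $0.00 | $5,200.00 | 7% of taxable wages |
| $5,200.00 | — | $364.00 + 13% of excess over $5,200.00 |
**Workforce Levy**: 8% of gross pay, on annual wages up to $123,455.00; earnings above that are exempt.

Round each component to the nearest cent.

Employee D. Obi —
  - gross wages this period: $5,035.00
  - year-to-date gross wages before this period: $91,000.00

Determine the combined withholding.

$755.25

Territorial Income Tax: taxable = $5,035.00
  7% × $5,035.00 = $352.45
Workforce Levy: 8% × $5,035.00 = $402.80
Total: $352.45 + $402.80 = $755.25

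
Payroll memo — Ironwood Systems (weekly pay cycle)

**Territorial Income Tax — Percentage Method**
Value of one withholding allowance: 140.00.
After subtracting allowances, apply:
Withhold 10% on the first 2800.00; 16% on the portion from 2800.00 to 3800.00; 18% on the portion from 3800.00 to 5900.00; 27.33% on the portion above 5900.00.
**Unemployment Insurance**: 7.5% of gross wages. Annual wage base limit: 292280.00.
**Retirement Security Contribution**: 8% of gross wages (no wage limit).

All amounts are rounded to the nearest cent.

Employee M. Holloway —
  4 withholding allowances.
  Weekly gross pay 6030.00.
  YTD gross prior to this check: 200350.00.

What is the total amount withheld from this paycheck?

Territorial Income Tax: taxable = 6030.00 − 4×140.00 = 5470.00
  440.00 + 18% × (5470.00 − 3800.00) = 440.00 + 18% × 1670.00 = 740.60
Unemployment Insurance: 7.5% × 6030.00 = 452.25
Retirement Security Contribution: 8% × 6030.00 = 482.40
Total: 740.60 + 452.25 + 482.40 = 1675.25

1675.25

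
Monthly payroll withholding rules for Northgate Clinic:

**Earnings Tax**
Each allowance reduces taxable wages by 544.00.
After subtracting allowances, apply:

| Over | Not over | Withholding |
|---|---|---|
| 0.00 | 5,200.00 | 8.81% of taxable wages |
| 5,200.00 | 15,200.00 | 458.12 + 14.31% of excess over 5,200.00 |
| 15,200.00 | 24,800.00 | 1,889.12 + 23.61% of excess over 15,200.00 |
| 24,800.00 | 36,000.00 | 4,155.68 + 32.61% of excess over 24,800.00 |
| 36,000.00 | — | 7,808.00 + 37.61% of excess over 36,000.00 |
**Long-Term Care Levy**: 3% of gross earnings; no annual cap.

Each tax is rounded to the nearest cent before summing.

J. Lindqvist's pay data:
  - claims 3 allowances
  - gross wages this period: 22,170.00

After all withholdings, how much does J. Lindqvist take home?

18,355.48

Earnings Tax: taxable = 22,170.00 − 3×544.00 = 20,538.00
  1,889.12 + 23.61% × (20,538.00 − 15,200.00) = 1,889.12 + 23.61% × 5,338.00 = 3,149.42
Long-Term Care Levy: 3% × 22,170.00 = 665.10
Total withheld: 3,149.42 + 665.10 = 3,814.52
Net pay: 22,170.00 − 3,814.52 = 18,355.48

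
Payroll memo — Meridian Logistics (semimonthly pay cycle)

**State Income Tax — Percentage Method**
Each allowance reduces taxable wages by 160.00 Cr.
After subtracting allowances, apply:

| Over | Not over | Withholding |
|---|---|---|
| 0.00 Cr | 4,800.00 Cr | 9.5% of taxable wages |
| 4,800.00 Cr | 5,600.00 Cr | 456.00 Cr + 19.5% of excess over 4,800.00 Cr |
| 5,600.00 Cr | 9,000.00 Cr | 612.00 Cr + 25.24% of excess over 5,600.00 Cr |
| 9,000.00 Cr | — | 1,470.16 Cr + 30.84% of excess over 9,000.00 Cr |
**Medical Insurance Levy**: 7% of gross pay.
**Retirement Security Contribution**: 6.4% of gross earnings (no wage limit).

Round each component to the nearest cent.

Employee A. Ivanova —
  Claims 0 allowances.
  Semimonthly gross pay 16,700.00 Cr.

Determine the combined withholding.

6,082.64 Cr

State Income Tax: taxable = 16,700.00 Cr
  1,470.16 Cr + 30.84% × (16,700.00 Cr − 9,000.00 Cr) = 1,470.16 Cr + 30.84% × 7,700.00 Cr = 3,844.84 Cr
Medical Insurance Levy: 7% × 16,700.00 Cr = 1,169.00 Cr
Retirement Security Contribution: 6.4% × 16,700.00 Cr = 1,068.80 Cr
Total: 3,844.84 Cr + 1,169.00 Cr + 1,068.80 Cr = 6,082.64 Cr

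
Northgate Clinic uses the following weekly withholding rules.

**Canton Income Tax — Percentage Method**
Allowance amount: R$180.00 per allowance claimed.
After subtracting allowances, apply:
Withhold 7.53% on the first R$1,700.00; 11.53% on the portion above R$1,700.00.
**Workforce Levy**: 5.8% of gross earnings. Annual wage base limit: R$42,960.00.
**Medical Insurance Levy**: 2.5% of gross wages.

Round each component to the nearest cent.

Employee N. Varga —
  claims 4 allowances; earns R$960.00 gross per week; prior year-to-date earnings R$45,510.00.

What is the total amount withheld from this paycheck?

Canton Income Tax: taxable = R$960.00 − 4×R$180.00 = R$240.00
  7.53% × R$240.00 = R$18.07
Workforce Levy: YTD R$45,510.00 ≥ cap R$42,960.00 → R$0.00
Medical Insurance Levy: 2.5% × R$960.00 = R$24.00
Total: R$18.07 + R$0.00 + R$24.00 = R$42.07

R$42.07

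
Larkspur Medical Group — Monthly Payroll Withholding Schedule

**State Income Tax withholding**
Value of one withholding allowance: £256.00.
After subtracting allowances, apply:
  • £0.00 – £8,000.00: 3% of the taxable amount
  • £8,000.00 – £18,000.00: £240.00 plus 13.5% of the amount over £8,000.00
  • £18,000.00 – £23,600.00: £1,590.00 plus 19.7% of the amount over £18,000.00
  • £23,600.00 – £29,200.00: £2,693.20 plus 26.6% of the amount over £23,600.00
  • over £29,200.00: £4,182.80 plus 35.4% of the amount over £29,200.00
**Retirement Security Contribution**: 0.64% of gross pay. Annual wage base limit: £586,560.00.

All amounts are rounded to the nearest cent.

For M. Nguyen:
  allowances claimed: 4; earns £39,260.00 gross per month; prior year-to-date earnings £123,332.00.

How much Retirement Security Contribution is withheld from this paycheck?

Retirement Security Contribution: 0.64% × £39,260.00 = £251.26

£251.26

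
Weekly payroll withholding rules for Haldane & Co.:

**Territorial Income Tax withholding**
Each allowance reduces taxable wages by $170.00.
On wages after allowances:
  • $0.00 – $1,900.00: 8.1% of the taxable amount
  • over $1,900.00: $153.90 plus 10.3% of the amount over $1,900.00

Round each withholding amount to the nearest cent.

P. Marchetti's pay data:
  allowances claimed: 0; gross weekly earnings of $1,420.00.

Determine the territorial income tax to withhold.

Territorial Income Tax: taxable = $1,420.00
  8.1% × $1,420.00 = $115.02

$115.02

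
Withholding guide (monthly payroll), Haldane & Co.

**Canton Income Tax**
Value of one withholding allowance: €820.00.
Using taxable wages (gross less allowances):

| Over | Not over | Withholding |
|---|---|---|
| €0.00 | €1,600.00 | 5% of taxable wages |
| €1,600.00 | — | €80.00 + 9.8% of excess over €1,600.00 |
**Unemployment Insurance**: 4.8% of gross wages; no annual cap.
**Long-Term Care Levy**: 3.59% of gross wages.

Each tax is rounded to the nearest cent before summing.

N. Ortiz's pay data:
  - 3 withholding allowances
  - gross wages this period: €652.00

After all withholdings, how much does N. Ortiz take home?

€597.29

Canton Income Tax: taxable = €652.00 − 3×€820.00 = €-1,808.00
  Taxable ≤ 0 → €0.00
Unemployment Insurance: 4.8% × €652.00 = €31.30
Long-Term Care Levy: 3.59% × €652.00 = €23.41
Total withheld: €0.00 + €31.30 + €23.41 = €54.71
Net pay: €652.00 − €54.71 = €597.29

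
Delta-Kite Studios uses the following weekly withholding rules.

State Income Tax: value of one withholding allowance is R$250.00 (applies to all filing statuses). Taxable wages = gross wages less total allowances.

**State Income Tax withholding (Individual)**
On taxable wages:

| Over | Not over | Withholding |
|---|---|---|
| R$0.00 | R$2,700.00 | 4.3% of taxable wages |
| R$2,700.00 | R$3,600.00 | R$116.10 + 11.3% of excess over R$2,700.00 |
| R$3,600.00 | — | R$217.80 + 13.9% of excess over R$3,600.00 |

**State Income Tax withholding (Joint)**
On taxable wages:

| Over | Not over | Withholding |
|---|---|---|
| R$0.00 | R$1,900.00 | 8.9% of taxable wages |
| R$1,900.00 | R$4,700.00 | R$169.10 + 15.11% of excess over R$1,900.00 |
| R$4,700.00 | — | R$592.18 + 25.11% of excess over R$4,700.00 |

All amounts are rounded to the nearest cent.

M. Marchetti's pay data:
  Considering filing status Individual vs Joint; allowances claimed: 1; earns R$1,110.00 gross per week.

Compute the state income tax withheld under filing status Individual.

State Income Tax (Individual): taxable = R$1,110.00 − 1×R$250.00 = R$860.00
  4.3% × R$860.00 = R$36.98

R$36.98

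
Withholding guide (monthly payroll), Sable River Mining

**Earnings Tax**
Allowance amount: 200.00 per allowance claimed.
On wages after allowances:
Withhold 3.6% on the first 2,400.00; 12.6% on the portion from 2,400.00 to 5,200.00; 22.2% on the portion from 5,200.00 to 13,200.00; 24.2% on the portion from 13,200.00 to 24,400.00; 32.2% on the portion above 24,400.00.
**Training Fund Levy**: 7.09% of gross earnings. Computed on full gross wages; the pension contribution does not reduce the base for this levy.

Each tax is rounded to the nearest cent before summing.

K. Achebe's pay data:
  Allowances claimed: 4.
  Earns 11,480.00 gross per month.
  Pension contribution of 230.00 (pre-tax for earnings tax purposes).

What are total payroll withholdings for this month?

Earnings Tax: taxable = 11,480.00 − 230.00 − 4×200.00 = 10,450.00
  439.20 + 22.2% × (10,450.00 − 5,200.00) = 439.20 + 22.2% × 5,250.00 = 1,604.70
Training Fund Levy: 7.09% × 11,480.00 = 813.93
Total: 1,604.70 + 813.93 = 2,418.63

2,418.63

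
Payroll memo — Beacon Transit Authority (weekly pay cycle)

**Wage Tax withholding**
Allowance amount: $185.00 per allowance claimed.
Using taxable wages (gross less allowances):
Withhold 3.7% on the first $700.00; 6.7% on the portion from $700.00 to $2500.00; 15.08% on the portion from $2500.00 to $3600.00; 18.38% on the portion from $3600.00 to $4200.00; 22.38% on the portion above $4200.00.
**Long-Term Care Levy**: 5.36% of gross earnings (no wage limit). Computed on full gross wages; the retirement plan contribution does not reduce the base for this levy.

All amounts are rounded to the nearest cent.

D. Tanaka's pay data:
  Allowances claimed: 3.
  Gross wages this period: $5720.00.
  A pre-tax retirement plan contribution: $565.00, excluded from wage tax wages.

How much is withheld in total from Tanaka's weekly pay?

$818.77

Wage Tax: taxable = $5720.00 − $565.00 − 3×$185.00 = $4600.00
  $422.66 + 22.38% × ($4600.00 − $4200.00) = $422.66 + 22.38% × $400.00 = $512.18
Long-Term Care Levy: 5.36% × $5720.00 = $306.59
Total: $512.18 + $306.59 = $818.77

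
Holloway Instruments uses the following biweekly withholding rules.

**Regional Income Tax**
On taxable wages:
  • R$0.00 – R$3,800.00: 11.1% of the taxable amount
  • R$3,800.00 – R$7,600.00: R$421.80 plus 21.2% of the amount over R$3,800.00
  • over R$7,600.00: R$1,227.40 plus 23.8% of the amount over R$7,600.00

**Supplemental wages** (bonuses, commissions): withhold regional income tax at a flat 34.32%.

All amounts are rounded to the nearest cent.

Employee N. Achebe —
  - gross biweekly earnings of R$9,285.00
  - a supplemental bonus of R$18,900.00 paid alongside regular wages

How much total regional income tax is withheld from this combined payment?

Regional Income Tax: taxable = R$9,285.00
  R$1,227.40 + 23.8% × (R$9,285.00 − R$7,600.00) = R$1,227.40 + 23.8% × R$1,685.00 = R$1,628.43
Supplemental (34.32% flat on bonus): 34.32% × R$18,900.00 = R$6,486.48
Total regional income tax: R$1,628.43 + R$6,486.48 = R$8,114.91

R$8,114.91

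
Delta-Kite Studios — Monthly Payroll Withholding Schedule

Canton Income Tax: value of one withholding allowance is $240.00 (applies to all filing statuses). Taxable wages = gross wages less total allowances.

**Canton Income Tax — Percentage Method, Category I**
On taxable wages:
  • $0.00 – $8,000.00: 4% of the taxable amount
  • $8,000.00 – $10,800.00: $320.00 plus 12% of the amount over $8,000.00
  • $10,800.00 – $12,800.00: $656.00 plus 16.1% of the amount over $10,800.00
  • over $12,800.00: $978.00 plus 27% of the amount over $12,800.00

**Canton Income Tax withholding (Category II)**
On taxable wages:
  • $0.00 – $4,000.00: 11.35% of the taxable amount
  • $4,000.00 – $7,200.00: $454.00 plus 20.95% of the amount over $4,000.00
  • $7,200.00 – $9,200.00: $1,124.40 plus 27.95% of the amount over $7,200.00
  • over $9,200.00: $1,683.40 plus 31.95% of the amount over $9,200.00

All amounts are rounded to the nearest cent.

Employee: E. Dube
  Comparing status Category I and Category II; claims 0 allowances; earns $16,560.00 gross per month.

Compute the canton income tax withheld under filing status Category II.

$4,034.92

Canton Income Tax (Category II): taxable = $16,560.00
  $1,683.40 + 31.95% × ($16,560.00 − $9,200.00) = $1,683.40 + 31.95% × $7,360.00 = $4,034.92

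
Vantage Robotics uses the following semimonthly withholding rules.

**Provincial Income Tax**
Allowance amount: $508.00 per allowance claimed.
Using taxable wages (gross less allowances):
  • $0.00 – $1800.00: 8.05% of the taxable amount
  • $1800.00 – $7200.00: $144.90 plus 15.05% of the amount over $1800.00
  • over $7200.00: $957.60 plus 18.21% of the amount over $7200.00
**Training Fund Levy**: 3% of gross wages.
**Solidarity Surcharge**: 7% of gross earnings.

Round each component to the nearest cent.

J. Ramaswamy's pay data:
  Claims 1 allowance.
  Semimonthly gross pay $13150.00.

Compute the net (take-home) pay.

Provincial Income Tax: taxable = $13150.00 − 1×$508.00 = $12642.00
  $957.60 + 18.21% × ($12642.00 − $7200.00) = $957.60 + 18.21% × $5442.00 = $1948.59
Training Fund Levy: 3% × $13150.00 = $394.50
Solidarity Surcharge: 7% × $13150.00 = $920.50
Total withheld: $1948.59 + $394.50 + $920.50 = $3263.59
Net pay: $13150.00 − $3263.59 = $9886.41

$9886.41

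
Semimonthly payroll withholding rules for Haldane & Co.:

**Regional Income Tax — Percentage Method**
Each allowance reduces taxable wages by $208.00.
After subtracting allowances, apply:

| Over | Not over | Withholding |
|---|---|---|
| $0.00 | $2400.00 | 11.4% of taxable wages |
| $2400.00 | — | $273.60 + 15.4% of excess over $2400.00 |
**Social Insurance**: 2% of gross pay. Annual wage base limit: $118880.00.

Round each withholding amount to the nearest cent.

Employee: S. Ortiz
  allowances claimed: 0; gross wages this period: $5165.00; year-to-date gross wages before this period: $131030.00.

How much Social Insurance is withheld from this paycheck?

Social Insurance: YTD $131030.00 ≥ cap $118880.00 → $0.00

$0.00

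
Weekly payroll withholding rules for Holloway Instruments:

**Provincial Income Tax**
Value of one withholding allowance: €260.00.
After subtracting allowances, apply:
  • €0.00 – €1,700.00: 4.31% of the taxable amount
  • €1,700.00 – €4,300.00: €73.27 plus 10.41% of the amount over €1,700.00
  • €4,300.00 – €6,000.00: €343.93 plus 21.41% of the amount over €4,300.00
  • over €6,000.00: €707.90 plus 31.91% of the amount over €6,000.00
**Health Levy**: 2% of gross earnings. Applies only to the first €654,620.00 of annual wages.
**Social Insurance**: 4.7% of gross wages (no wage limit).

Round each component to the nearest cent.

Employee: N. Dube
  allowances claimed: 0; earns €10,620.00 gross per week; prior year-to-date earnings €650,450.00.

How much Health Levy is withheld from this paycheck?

Health Levy: cap €654,620.00 − YTD €650,450.00 = €4,170.00 subject; 2% × €4,170.00 = €83.40

€83.40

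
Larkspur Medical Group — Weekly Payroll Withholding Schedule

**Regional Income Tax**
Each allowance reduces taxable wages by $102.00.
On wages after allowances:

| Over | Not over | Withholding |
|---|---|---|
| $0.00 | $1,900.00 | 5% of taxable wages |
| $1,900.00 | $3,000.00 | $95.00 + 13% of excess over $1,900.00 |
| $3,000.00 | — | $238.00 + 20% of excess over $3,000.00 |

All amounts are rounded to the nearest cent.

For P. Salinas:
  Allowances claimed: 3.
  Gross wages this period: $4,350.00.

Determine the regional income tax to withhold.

Regional Income Tax: taxable = $4,350.00 − 3×$102.00 = $4,044.00
  $238.00 + 20% × ($4,044.00 − $3,000.00) = $238.00 + 20% × $1,044.00 = $446.80

$446.80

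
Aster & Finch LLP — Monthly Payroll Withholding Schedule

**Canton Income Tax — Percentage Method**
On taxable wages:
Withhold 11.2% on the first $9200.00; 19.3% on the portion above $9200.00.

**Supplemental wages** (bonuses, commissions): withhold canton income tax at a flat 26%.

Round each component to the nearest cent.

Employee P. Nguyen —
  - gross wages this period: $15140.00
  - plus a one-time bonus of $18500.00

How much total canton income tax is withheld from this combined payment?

Canton Income Tax: taxable = $15140.00
  $1030.40 + 19.3% × ($15140.00 − $9200.00) = $1030.40 + 19.3% × $5940.00 = $2176.82
Supplemental (26% flat on bonus): 26% × $18500.00 = $4810.00
Total canton income tax: $2176.82 + $4810.00 = $6986.82

$6986.82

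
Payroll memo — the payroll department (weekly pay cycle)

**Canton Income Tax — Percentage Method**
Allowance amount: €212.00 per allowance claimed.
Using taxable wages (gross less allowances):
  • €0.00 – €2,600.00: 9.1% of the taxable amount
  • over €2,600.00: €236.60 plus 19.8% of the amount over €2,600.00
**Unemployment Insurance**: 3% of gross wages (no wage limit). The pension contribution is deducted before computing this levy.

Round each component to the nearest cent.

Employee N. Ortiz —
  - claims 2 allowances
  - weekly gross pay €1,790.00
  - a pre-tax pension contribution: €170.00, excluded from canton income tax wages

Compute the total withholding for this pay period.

Canton Income Tax: taxable = €1,790.00 − €170.00 − 2×€212.00 = €1,196.00
  9.1% × €1,196.00 = €108.84
Unemployment Insurance: 3% × €1,620.00 = €48.60
Total: €108.84 + €48.60 = €157.44

€157.44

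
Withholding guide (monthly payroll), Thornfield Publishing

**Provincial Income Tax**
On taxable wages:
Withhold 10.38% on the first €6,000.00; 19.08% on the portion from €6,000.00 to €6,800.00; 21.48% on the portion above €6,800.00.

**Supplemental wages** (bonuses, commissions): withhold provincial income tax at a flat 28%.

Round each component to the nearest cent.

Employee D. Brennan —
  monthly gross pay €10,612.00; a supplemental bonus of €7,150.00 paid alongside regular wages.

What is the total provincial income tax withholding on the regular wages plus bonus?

Provincial Income Tax: taxable = €10,612.00
  €775.44 + 21.48% × (€10,612.00 − €6,800.00) = €775.44 + 21.48% × €3,812.00 = €1,594.26
Supplemental (28% flat on bonus): 28% × €7,150.00 = €2,002.00
Total provincial income tax: €1,594.26 + €2,002.00 = €3,596.26

€3,596.26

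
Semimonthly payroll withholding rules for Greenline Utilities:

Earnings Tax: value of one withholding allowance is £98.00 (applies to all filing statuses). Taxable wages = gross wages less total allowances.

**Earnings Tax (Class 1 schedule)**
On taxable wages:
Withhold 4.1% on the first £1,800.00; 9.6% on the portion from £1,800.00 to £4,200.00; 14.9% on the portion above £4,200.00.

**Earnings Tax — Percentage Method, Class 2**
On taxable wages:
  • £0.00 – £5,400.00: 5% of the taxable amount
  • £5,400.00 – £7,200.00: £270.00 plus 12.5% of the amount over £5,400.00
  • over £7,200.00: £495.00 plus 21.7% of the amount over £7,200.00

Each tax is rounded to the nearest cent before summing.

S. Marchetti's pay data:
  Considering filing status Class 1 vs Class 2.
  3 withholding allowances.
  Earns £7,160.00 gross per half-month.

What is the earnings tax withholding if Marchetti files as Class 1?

Earnings Tax (Class 1): taxable = £7,160.00 − 3×£98.00 = £6,866.00
  £304.20 + 14.9% × (£6,866.00 − £4,200.00) = £304.20 + 14.9% × £2,666.00 = £701.43

£701.43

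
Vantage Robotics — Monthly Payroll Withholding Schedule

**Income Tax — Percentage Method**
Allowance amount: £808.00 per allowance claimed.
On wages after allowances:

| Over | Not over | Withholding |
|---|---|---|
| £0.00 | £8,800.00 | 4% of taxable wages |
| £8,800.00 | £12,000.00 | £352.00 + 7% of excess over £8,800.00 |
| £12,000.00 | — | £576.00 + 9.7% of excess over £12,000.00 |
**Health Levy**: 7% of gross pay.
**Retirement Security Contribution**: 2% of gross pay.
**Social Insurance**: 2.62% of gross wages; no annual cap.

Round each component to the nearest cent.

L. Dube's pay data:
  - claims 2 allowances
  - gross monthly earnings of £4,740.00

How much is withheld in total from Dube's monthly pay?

£675.75

Income Tax: taxable = £4,740.00 − 2×£808.00 = £3,124.00
  4% × £3,124.00 = £124.96
Health Levy: 7% × £4,740.00 = £331.80
Retirement Security Contribution: 2% × £4,740.00 = £94.80
Social Insurance: 2.62% × £4,740.00 = £124.19
Total: £124.96 + £331.80 + £94.80 + £124.19 = £675.75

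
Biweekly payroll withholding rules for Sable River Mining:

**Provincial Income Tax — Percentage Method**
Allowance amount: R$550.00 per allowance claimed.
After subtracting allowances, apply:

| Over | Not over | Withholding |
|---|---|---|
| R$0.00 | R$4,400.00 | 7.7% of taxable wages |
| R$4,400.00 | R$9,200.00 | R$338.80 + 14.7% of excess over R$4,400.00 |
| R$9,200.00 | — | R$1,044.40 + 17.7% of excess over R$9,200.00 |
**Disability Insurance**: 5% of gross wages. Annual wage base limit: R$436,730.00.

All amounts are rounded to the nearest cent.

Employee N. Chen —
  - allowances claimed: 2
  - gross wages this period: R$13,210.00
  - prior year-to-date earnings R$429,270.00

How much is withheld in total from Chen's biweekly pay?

R$1,932.47

Provincial Income Tax: taxable = R$13,210.00 − 2×R$550.00 = R$12,110.00
  R$1,044.40 + 17.7% × (R$12,110.00 − R$9,200.00) = R$1,044.40 + 17.7% × R$2,910.00 = R$1,559.47
Disability Insurance: cap R$436,730.00 − YTD R$429,270.00 = R$7,460.00 subject; 5% × R$7,460.00 = R$373.00
Total: R$1,559.47 + R$373.00 = R$1,932.47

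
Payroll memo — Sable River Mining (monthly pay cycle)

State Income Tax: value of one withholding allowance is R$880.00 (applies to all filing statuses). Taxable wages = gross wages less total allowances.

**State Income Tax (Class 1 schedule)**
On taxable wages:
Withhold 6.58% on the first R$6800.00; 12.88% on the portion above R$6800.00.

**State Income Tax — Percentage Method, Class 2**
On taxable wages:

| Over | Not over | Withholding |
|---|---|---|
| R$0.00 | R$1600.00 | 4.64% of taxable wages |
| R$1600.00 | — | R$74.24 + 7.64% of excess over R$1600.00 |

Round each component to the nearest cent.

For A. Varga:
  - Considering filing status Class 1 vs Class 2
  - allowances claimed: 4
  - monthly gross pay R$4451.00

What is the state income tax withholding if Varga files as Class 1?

State Income Tax (Class 1): taxable = R$4451.00 − 4×R$880.00 = R$931.00
  6.58% × R$931.00 = R$61.26

R$61.26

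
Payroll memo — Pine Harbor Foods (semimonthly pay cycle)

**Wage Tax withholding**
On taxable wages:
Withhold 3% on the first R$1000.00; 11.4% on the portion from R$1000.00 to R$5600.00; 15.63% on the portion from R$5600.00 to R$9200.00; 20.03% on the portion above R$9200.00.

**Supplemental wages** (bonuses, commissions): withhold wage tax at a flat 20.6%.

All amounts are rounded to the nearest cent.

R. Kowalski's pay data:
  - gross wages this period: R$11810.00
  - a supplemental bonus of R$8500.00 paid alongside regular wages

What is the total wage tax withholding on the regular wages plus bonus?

Wage Tax: taxable = R$11810.00
  R$1117.08 + 20.03% × (R$11810.00 − R$9200.00) = R$1117.08 + 20.03% × R$2610.00 = R$1639.86
Supplemental (20.6% flat on bonus): 20.6% × R$8500.00 = R$1751.00
Total wage tax: R$1639.86 + R$1751.00 = R$3390.86

R$3390.86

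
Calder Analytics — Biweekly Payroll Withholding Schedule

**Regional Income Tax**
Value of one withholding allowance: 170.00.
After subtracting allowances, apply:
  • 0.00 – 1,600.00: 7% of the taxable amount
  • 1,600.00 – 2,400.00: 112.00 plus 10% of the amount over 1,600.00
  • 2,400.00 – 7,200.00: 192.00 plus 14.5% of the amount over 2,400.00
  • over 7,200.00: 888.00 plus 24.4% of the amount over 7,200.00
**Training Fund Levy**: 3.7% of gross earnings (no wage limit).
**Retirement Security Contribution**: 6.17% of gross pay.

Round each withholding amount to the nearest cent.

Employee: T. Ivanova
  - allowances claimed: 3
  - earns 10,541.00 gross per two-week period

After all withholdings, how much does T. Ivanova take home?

Regional Income Tax: taxable = 10,541.00 − 3×170.00 = 10,031.00
  888.00 + 24.4% × (10,031.00 − 7,200.00) = 888.00 + 24.4% × 2,831.00 = 1,578.76
Training Fund Levy: 3.7% × 10,541.00 = 390.02
Retirement Security Contribution: 6.17% × 10,541.00 = 650.38
Total withheld: 1,578.76 + 390.02 + 650.38 = 2,619.16
Net pay: 10,541.00 − 2,619.16 = 7,921.84

7,921.84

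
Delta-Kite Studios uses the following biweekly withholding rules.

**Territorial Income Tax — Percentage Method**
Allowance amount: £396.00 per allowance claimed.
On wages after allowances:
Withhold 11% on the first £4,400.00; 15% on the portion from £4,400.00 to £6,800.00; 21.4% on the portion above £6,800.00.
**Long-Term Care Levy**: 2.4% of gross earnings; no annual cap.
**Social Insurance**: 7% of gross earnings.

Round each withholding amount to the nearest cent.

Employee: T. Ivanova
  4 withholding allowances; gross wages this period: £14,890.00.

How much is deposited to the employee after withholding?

Territorial Income Tax: taxable = £14,890.00 − 4×£396.00 = £13,306.00
  £844.00 + 21.4% × (£13,306.00 − £6,800.00) = £844.00 + 21.4% × £6,506.00 = £2,236.28
Long-Term Care Levy: 2.4% × £14,890.00 = £357.36
Social Insurance: 7% × £14,890.00 = £1,042.30
Total withheld: £2,236.28 + £357.36 + £1,042.30 = £3,635.94
Net pay: £14,890.00 − £3,635.94 = £11,254.06

£11,254.06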